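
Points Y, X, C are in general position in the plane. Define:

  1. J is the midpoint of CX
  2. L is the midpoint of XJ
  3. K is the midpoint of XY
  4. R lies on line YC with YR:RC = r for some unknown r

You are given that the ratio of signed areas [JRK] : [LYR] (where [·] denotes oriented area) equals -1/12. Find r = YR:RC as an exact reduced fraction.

Assign Y = (0, 0), X = (1, 0), C = (0, 1) — the answer is frame-independent, so this choice is without loss of generality.
1. J is the midpoint of CX ⇒ J = (1/2, 1/2)
2. L is the midpoint of XJ ⇒ L = (3/4, 1/4)
3. K is the midpoint of XY ⇒ K = (1/2, 0)
4. With YR:RC = r, write λ = r/(r+1) so R = Y + λ·(C−Y); R is affine-linear in λ
Every point depending on R is an affine combination of R and λ-independent points, so each such coordinate is linear in λ; the λ² term in each signed area is a multiple of (C−Y)×(C−Y) = 0, so 2·[JRK] and 2·[LYR] are each linear in λ. Evaluating at λ=0 and λ=1:
  2·[JRK] = 1/4,   2·[LYR] = -3/4·λ
So [JRK]:[LYR] = (1/4) / (-3/4·λ). Setting this equal to -1/12:
  1/4 = -1/12·(-3/4·λ)  ⇒  λ = 4
Then r = λ/(1−λ) = (4)/(-3) = -4/3. Check: with r = -4/3, R = (0, 4) and [JRK]:[LYR] = -1/12 as required.

r = -4/3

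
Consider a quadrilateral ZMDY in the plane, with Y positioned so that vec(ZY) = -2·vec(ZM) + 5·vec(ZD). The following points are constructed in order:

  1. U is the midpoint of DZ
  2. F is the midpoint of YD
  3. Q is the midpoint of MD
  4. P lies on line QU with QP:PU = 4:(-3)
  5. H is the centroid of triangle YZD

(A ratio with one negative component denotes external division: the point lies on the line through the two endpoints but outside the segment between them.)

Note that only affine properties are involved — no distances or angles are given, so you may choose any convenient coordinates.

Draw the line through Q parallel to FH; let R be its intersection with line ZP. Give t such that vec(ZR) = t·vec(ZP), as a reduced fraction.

t = -1/2

Set Z = (0, 0), M = (1, 0), D = (0, 1), Y = (-2, 5); any affine frame gives the same invariant.
1. U is the midpoint of DZ ⇒ U = (0, 1/2)
2. F is the midpoint of YD ⇒ F = (-1, 3)
3. Q is the midpoint of MD ⇒ Q = (1/2, 1/2)
4. P lies on line QU with QP:PU = 4:(-3) ⇒ P = (-3/2, 1/2)
5. H is the centroid of triangle YZD ⇒ H = (-2/3, 2)
through Q parallel to FH: direction (1/3, -1); meets ZP at R = (3/4, -1/4)
R = Z + t·(P−Z) with t = -1/2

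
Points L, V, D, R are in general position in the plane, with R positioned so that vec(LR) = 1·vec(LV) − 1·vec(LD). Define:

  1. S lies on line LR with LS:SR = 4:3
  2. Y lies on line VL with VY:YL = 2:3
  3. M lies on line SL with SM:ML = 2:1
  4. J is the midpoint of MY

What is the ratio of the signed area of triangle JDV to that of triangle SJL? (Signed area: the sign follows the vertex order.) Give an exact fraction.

[JDV]:[SJL] = -49/12

Assign L = (0, 0), V = (1, 0), D = (0, 1), R = (1, -1) — the answer is frame-independent, so this choice is without loss of generality.
1. S lies on line LR with LS:SR = 4:3 ⇒ S = (4/7, -4/7)
2. Y lies on line VL with VY:YL = 2:3 ⇒ Y = (3/5, 0)
3. M lies on line SL with SM:ML = 2:1 ⇒ M = (4/21, -4/21)
4. J is the midpoint of MY ⇒ J = (83/210, -2/21)
2·[JDV] = -7/10, 2·[SJL] = 6/35
[JDV]:[SJL] = -7/10:6/35 = -49/12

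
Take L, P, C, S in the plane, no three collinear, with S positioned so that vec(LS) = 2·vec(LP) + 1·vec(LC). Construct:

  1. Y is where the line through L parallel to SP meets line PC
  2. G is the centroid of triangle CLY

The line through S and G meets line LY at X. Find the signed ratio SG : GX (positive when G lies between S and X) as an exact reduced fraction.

SG:GX = -4

Work in coordinates with L = (0, 0), P = (1, 0), C = (0, 1), S = (2, 1).
1. Y is where the line through L parallel to SP meets line PC ⇒ Y = (1/2, 1/2)
2. G is the centroid of triangle CLY ⇒ G = (1/6, 1/2)
line SG meets LY at X = (5/8, 5/8)
G = S + t·(X−S) with t = 4/3, so SG:GX = 4/3:-1/3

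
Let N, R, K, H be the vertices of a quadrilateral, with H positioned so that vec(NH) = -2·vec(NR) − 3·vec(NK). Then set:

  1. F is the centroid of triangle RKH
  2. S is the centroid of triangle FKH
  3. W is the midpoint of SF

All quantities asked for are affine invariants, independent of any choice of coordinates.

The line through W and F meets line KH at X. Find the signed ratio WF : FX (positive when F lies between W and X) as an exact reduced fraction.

Assign N = (0, 0), R = (1, 0), K = (0, 1), H = (-2, -3) — the answer is frame-independent, so this choice is without loss of generality.
1. F is the centroid of triangle RKH ⇒ F = (-1/3, -2/3)
2. S is the centroid of triangle FKH ⇒ S = (-7/9, -8/9)
3. W is the midpoint of SF ⇒ W = (-5/9, -7/9)
line WF meets KH at X = (-1, -1)
F = W + t·(X−W) with t = -1/2, so WF:FX = -1/2:3/2

WF:FX = -1/3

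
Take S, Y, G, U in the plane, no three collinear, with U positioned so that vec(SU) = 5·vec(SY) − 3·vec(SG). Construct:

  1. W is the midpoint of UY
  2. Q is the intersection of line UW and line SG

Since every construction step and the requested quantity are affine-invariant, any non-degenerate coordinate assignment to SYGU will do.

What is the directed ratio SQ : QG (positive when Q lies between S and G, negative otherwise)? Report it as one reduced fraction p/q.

Work in coordinates with S = (0, 0), Y = (1, 0), G = (0, 1), U = (5, -3).
1. W is the midpoint of UY ⇒ W = (3, -3/2)
2. Q is the intersection of line UW and line SG ⇒ Q = (0, 3/4)
Q = S + t·(G−S) with t = 3/4, so SQ:QG = t:(1−t) = 3/4:1/4

SQ:QG = 3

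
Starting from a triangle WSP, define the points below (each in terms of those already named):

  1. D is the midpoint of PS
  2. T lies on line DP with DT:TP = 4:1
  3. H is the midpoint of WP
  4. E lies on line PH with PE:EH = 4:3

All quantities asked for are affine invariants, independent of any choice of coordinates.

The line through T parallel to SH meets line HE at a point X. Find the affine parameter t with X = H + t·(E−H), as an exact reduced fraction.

t = 21/10

Choose coordinates W = (0, 0), S = (1, 0), P = (0, 1).
1. D is the midpoint of PS ⇒ D = (1/2, 1/2)
2. T lies on line DP with DT:TP = 4:1 ⇒ T = (1/10, 9/10)
3. H is the midpoint of WP ⇒ H = (0, 1/2)
4. E lies on line PH with PE:EH = 4:3 ⇒ E = (0, 5/7)
through T parallel to SH: direction (-1, 1/2); meets HE at X = (0, 19/20)
X = H + t·(E−H) with t = 21/10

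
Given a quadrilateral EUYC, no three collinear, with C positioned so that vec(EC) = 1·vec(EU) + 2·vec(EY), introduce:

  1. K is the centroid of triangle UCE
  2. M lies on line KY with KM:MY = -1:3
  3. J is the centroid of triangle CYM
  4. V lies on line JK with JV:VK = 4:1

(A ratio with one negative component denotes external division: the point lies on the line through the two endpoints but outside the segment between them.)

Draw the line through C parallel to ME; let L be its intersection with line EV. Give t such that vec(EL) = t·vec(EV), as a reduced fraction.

t = 45/13

Work in coordinates with E = (0, 0), U = (1, 0), Y = (0, 1), C = (1, 2).
1. K is the centroid of triangle UCE ⇒ K = (2/3, 2/3)
2. M lies on line KY with KM:MY = -1:3 ⇒ M = (1, 1/2)
3. J is the centroid of triangle CYM ⇒ J = (2/3, 7/6)
4. V lies on line JK with JV:VK = 4:1 ⇒ V = (2/3, 23/30)
through C parallel to ME: direction (-1, -1/2); meets EV at L = (30/13, 69/26)
L = E + t·(V−E) with t = 45/13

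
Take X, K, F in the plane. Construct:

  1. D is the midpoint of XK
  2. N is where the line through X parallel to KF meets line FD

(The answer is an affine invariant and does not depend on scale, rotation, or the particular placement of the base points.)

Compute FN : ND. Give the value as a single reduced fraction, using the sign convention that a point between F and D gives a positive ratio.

FN:ND = -2

Set X = (0, 0), K = (1, 0), F = (0, 1); any affine frame gives the same invariant.
1. D is the midpoint of XK ⇒ D = (1/2, 0)
2. N is where the line through X parallel to KF meets line FD ⇒ N = (1, -1)
N = F + t·(D−F) with t = 2, so FN:ND = t:(1−t) = 2:-1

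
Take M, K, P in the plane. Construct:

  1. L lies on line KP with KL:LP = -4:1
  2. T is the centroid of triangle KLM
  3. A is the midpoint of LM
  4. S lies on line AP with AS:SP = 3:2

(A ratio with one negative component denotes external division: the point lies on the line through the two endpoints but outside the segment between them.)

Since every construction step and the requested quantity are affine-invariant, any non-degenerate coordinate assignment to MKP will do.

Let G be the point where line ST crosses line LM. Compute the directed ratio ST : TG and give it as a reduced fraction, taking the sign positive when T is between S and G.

ST:TG = -11/20

Set M = (0, 0), K = (1, 0), P = (0, 1); any affine frame gives the same invariant.
1. L lies on line KP with KL:LP = -4:1 ⇒ L = (-1/3, 4/3)
2. T is the centroid of triangle KLM ⇒ T = (2/9, 4/9)
3. A is the midpoint of LM ⇒ A = (-1/6, 2/3)
4. S lies on line AP with AS:SP = 3:2 ⇒ S = (-1/15, 13/15)
line ST meets LM at G = (-10/33, 40/33)
T = S + t·(G−S) with t = -11/9, so ST:TG = -11/9:20/9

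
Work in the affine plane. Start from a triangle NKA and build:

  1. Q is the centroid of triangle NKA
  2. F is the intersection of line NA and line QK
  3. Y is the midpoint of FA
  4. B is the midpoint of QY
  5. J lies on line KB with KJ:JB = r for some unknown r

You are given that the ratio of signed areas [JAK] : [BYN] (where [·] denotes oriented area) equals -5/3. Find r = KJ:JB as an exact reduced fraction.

Work in coordinates with N = (0, 0), K = (1, 0), A = (0, 1).
1. Q is the centroid of triangle NKA ⇒ Q = (1/3, 1/3)
2. F is the intersection of line NA and line QK ⇒ F = (0, 1/2)
3. Y is the midpoint of FA ⇒ Y = (0, 3/4)
4. B is the midpoint of QY ⇒ B = (1/6, 13/24)
5. With KJ:JB = r, write λ = r/(r+1) so J = K + λ·(B−K); J is affine-linear in λ
Every point depending on J is an affine combination of J and λ-independent points, so each such coordinate is linear in λ; the λ² term in each signed area is a multiple of (B−K)×(B−K) = 0, so 2·[JAK] and 2·[BYN] are each linear in λ. Evaluating at λ=0 and λ=1:
  2·[JAK] = -7/24·λ,   2·[BYN] = 1/8
So [JAK]:[BYN] = (-7/24·λ) / (1/8). Setting this equal to -5/3:
  -7/24·λ = -5/3·(1/8)  ⇒  λ = 5/7
Then r = λ/(1−λ) = (5/7)/(2/7) = 5/2. Check: with r = 5/2, J = (17/42, 65/168) and [JAK]:[BYN] = -5/3 as required.

r = 5/2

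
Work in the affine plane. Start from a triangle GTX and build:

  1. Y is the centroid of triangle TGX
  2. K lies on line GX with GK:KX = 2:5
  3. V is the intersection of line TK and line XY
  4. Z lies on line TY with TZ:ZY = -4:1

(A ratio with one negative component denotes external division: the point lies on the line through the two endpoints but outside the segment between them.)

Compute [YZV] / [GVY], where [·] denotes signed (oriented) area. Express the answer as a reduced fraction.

[YZV]:[GVY] = 1/3

Work in coordinates with G = (0, 0), T = (1, 0), X = (0, 1).
1. Y is the centroid of triangle TGX ⇒ Y = (1/3, 1/3)
2. K lies on line GX with GK:KX = 2:5 ⇒ K = (0, 2/7)
3. V is the intersection of line TK and line XY ⇒ V = (5/12, 1/6)
4. Z lies on line TY with TZ:ZY = -4:1 ⇒ Z = (1/9, 4/9)
2·[YZV] = 1/36, 2·[GVY] = 1/12
[YZV]:[GVY] = 1/36:1/12 = 1/3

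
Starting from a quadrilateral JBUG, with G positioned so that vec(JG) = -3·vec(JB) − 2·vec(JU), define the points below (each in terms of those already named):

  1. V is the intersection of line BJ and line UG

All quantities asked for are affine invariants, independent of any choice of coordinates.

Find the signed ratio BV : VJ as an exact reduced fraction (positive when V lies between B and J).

Work in coordinates with J = (0, 0), B = (1, 0), U = (0, 1), G = (-3, -2).
1. V is the intersection of line BJ and line UG ⇒ V = (-1, 0)
V = B + t·(J−B) with t = 2, so BV:VJ = t:(1−t) = 2:-1

BV:VJ = -2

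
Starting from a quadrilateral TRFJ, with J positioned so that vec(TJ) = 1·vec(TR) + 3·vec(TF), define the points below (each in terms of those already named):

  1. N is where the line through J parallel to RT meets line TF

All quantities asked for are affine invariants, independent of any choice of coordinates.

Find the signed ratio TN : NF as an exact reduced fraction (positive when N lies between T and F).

Set T = (0, 0), R = (1, 0), F = (0, 1), J = (1, 3); any affine frame gives the same invariant.
1. N is where the line through J parallel to RT meets line TF ⇒ N = (0, 3)
N = T + t·(F−T) with t = 3, so TN:NF = t:(1−t) = 3:-2

TN:NF = -3/2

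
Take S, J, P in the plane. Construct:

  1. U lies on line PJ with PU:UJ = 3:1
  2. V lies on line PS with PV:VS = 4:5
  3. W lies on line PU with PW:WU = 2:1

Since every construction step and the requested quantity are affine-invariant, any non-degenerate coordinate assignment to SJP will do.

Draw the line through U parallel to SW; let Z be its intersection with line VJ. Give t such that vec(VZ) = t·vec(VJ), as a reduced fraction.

Assign S = (0, 0), J = (1, 0), P = (0, 1) — the answer is frame-independent, so this choice is without loss of generality.
1. U lies on line PJ with PU:UJ = 3:1 ⇒ U = (3/4, 1/4)
2. V lies on line PS with PV:VS = 4:5 ⇒ V = (0, 5/9)
3. W lies on line PU with PW:WU = 2:1 ⇒ W = (1/2, 1/2)
through U parallel to SW: direction (1/2, 1/2); meets VJ at Z = (19/28, 5/28)
Z = V + t·(J−V) with t = 19/28

t = 19/28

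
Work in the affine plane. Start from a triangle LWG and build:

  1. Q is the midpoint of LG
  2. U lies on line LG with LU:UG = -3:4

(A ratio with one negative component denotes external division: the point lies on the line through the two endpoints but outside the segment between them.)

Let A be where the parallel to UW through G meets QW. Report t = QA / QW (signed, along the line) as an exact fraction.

Set L = (0, 0), W = (1, 0), G = (0, 1); any affine frame gives the same invariant.
1. Q is the midpoint of LG ⇒ Q = (0, 1/2)
2. U lies on line LG with LU:UG = -3:4 ⇒ U = (0, -3)
through G parallel to UW: direction (1, 3); meets QW at A = (-1/7, 4/7)
A = Q + t·(W−Q) with t = -1/7

t = -1/7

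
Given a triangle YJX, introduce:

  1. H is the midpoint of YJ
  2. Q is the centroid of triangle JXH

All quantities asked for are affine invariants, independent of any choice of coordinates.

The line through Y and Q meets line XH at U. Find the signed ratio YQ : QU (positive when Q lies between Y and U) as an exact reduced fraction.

YQ:QU = -4

Choose coordinates Y = (0, 0), J = (1, 0), X = (0, 1).
1. H is the midpoint of YJ ⇒ H = (1/2, 0)
2. Q is the centroid of triangle JXH ⇒ Q = (1/2, 1/3)
line YQ meets XH at U = (3/8, 1/4)
Q = Y + t·(U−Y) with t = 4/3, so YQ:QU = 4/3:-1/3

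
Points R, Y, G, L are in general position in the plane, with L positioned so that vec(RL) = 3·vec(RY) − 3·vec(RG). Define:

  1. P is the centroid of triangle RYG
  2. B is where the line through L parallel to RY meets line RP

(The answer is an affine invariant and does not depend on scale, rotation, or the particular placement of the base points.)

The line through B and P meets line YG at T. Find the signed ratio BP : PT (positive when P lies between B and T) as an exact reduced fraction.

BP:PT = 20

Set R = (0, 0), Y = (1, 0), G = (0, 1), L = (3, -3); any affine frame gives the same invariant.
1. P is the centroid of triangle RYG ⇒ P = (1/3, 1/3)
2. B is where the line through L parallel to RY meets line RP ⇒ B = (-3, -3)
line BP meets YG at T = (1/2, 1/2)
P = B + t·(T−B) with t = 20/21, so BP:PT = 20/21:1/21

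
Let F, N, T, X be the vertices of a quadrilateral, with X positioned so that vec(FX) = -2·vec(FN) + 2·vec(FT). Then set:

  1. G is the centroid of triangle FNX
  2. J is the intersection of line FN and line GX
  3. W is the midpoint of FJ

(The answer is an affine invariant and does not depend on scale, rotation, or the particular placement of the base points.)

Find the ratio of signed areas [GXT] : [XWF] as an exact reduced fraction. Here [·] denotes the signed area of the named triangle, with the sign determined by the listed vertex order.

Assign F = (0, 0), N = (1, 0), T = (0, 1), X = (-2, 2) — the answer is frame-independent, so this choice is without loss of generality.
1. G is the centroid of triangle FNX ⇒ G = (-1/3, 2/3)
2. J is the intersection of line FN and line GX ⇒ J = (1/2, 0)
3. W is the midpoint of FJ ⇒ W = (1/4, 0)
2·[GXT] = -1, 2·[XWF] = -1/2
[GXT]:[XWF] = -1:-1/2 = 2

[GXT]:[XWF] = 2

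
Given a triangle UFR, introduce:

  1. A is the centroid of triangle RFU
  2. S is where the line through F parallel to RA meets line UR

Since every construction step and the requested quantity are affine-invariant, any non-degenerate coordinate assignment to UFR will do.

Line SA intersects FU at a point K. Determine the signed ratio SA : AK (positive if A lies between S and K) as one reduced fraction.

SA:AK = 5

Assign U = (0, 0), F = (1, 0), R = (0, 1) — the answer is frame-independent, so this choice is without loss of generality.
1. A is the centroid of triangle RFU ⇒ A = (1/3, 1/3)
2. S is where the line through F parallel to RA meets line UR ⇒ S = (0, 2)
line SA meets FU at K = (2/5, 0)
A = S + t·(K−S) with t = 5/6, so SA:AK = 5/6:1/6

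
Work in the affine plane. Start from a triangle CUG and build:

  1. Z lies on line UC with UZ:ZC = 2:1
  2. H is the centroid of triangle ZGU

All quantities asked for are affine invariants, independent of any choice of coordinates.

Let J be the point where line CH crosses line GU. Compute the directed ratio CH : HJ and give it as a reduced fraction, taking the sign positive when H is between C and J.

CH:HJ = 7/2

Choose coordinates C = (0, 0), U = (1, 0), G = (0, 1).
1. Z lies on line UC with UZ:ZC = 2:1 ⇒ Z = (1/3, 0)
2. H is the centroid of triangle ZGU ⇒ H = (4/9, 1/3)
line CH meets GU at J = (4/7, 3/7)
H = C + t·(J−C) with t = 7/9, so CH:HJ = 7/9:2/9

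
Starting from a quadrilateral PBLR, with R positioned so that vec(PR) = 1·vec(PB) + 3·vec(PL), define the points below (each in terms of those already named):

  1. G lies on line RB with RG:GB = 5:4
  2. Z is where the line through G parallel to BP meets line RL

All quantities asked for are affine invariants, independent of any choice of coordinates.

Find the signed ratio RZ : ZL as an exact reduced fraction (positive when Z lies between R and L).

Set P = (0, 0), B = (1, 0), L = (0, 1), R = (1, 3); any affine frame gives the same invariant.
1. G lies on line RB with RG:GB = 5:4 ⇒ G = (1, 4/3)
2. Z is where the line through G parallel to BP meets line RL ⇒ Z = (1/6, 4/3)
Z = R + t·(L−R) with t = 5/6, so RZ:ZL = t:(1−t) = 5/6:1/6

RZ:ZL = 5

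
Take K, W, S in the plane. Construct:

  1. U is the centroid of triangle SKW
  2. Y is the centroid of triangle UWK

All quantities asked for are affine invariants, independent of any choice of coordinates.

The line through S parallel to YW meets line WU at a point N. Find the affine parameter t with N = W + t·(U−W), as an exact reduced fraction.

Set K = (0, 0), W = (1, 0), S = (0, 1); any affine frame gives the same invariant.
1. U is the centroid of triangle SKW ⇒ U = (1/3, 1/3)
2. Y is the centroid of triangle UWK ⇒ Y = (4/9, 1/9)
through S parallel to YW: direction (5/9, -1/9); meets WU at N = (-5/3, 4/3)
N = W + t·(U−W) with t = 4

t = 4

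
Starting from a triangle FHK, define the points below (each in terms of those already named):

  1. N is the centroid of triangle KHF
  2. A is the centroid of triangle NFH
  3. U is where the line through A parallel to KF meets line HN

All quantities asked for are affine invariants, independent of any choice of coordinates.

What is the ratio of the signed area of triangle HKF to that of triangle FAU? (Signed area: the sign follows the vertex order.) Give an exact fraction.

[HKF]:[FAU] = 27/2

Assign F = (0, 0), H = (1, 0), K = (0, 1) — the answer is frame-independent, so this choice is without loss of generality.
1. N is the centroid of triangle KHF ⇒ N = (1/3, 1/3)
2. A is the centroid of triangle NFH ⇒ A = (4/9, 1/9)
3. U is where the line through A parallel to KF meets line HN ⇒ U = (4/9, 5/18)
2·[HKF] = 1, 2·[FAU] = 2/27
[HKF]:[FAU] = 1:2/27 = 27/2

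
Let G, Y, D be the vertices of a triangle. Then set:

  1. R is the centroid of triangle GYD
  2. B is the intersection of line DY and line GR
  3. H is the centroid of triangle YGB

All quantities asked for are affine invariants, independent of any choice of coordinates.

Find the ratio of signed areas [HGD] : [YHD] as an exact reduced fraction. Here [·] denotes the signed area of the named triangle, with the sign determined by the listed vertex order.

[HGD]:[YHD] = 3/2

Assign G = (0, 0), Y = (1, 0), D = (0, 1) — the answer is frame-independent, so this choice is without loss of generality.
1. R is the centroid of triangle GYD ⇒ R = (1/3, 1/3)
2. B is the intersection of line DY and line GR ⇒ B = (1/2, 1/2)
3. H is the centroid of triangle YGB ⇒ H = (1/2, 1/6)
2·[HGD] = -1/2, 2·[YHD] = -1/3
[HGD]:[YHD] = -1/2:-1/3 = 3/2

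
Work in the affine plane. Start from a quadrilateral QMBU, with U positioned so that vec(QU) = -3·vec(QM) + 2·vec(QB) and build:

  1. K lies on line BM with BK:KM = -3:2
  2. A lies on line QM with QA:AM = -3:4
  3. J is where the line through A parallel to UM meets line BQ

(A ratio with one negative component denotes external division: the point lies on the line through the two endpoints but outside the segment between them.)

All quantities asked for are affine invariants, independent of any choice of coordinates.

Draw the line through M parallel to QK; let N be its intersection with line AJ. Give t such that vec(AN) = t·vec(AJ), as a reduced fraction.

Choose coordinates Q = (0, 0), M = (1, 0), B = (0, 1), U = (-3, 2).
1. K lies on line BM with BK:KM = -3:2 ⇒ K = (3, -2)
2. A lies on line QM with QA:AM = -3:4 ⇒ A = (-3, 0)
3. J is where the line through A parallel to UM meets line BQ ⇒ J = (0, -3/2)
through M parallel to QK: direction (3, -2); meets AJ at N = (13, -8)
N = A + t·(J−A) with t = 16/3

t = 16/3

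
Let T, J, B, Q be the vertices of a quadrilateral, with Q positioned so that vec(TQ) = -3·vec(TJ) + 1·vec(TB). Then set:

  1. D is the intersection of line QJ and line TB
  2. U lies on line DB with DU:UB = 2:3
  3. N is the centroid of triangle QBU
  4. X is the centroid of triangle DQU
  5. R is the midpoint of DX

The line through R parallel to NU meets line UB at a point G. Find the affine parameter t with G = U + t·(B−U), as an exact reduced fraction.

Assign T = (0, 0), J = (1, 0), B = (0, 1), Q = (-3, 1) — the answer is frame-independent, so this choice is without loss of generality.
1. D is the intersection of line QJ and line TB ⇒ D = (0, 1/4)
2. U lies on line DB with DU:UB = 2:3 ⇒ U = (0, 11/20)
3. N is the centroid of triangle QBU ⇒ N = (-1, 17/20)
4. X is the centroid of triangle DQU ⇒ X = (-1, 3/5)
5. R is the midpoint of DX ⇒ R = (-1/2, 17/40)
through R parallel to NU: direction (1, -3/10); meets UB at G = (0, 11/40)
G = U + t·(B−U) with t = -11/18

t = -11/18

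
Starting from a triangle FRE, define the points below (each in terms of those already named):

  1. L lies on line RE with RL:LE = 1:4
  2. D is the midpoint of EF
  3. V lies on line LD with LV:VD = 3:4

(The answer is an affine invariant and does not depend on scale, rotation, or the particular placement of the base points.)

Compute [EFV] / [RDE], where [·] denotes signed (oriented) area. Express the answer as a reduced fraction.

[EFV]:[RDE] = -32/35

Work in coordinates with F = (0, 0), R = (1, 0), E = (0, 1).
1. L lies on line RE with RL:LE = 1:4 ⇒ L = (4/5, 1/5)
2. D is the midpoint of EF ⇒ D = (0, 1/2)
3. V lies on line LD with LV:VD = 3:4 ⇒ V = (16/35, 23/70)
2·[EFV] = 16/35, 2·[RDE] = -1/2
[EFV]:[RDE] = 16/35:-1/2 = -32/35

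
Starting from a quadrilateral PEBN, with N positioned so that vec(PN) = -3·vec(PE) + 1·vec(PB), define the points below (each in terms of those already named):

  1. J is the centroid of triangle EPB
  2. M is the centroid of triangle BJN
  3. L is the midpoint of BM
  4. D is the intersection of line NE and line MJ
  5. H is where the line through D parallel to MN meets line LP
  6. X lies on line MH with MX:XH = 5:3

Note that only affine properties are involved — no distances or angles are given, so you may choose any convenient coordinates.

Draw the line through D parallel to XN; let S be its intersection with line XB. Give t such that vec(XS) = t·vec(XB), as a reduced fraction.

Choose coordinates P = (0, 0), E = (1, 0), B = (0, 1), N = (-3, 1).
1. J is the centroid of triangle EPB ⇒ J = (1/3, 1/3)
2. M is the centroid of triangle BJN ⇒ M = (-8/9, 7/9)
3. L is the midpoint of BM ⇒ L = (-4/9, 8/9)
4. D is the intersection of line NE and line MJ ⇒ D = (9/5, -1/5)
5. H is where the line through D parallel to MN meets line LP ⇒ H = (1/180, -1/90)
6. X lies on line MH with MX:XH = 5:3 ⇒ X = (-95/288, 41/144)
through D parallel to XN: direction (-769/288, 103/144); meets XB at S = (-2185/7416, 13/36)
S = X + t·(B−X) with t = 11/103

t = 11/103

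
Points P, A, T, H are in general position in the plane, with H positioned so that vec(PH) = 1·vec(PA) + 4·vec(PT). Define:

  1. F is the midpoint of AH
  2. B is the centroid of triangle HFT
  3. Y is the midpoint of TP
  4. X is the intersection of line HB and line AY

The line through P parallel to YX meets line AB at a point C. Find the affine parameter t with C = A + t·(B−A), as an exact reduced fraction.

Choose coordinates P = (0, 0), A = (1, 0), T = (0, 1), H = (1, 4).
1. F is the midpoint of AH ⇒ F = (1, 2)
2. B is the centroid of triangle HFT ⇒ B = (2/3, 7/3)
3. Y is the midpoint of TP ⇒ Y = (0, 1/2)
4. X is the intersection of line HB and line AY ⇒ X = (3/11, 4/11)
through P parallel to YX: direction (3/11, -3/22); meets AB at C = (14/13, -7/13)
C = A + t·(B−A) with t = -3/13

t = -3/13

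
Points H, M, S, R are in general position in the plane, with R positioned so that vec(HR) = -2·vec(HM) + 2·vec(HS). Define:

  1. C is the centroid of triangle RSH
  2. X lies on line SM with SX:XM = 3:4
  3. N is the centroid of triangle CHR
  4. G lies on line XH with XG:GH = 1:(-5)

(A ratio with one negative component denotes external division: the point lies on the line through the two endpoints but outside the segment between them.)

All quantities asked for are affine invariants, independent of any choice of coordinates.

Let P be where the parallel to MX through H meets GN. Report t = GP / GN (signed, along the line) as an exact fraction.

Assign H = (0, 0), M = (1, 0), S = (0, 1), R = (-2, 2) — the answer is frame-independent, so this choice is without loss of generality.
1. C is the centroid of triangle RSH ⇒ C = (-2/3, 1)
2. X lies on line SM with SX:XM = 3:4 ⇒ X = (3/7, 4/7)
3. N is the centroid of triangle CHR ⇒ N = (-8/9, 1)
4. G lies on line XH with XG:GH = 1:(-5) ⇒ G = (15/28, 5/7)
through H parallel to MX: direction (-4/7, 4/7); meets GN at P = (-295/287, 295/287)
P = G + t·(N−G) with t = 45/41

t = 45/41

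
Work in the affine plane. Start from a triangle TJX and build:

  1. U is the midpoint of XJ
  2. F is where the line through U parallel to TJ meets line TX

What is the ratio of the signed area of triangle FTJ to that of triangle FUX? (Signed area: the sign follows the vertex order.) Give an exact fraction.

[FTJ]:[FUX] = 2

Work in coordinates with T = (0, 0), J = (1, 0), X = (0, 1).
1. U is the midpoint of XJ ⇒ U = (1/2, 1/2)
2. F is where the line through U parallel to TJ meets line TX ⇒ F = (0, 1/2)
2·[FTJ] = 1/2, 2·[FUX] = 1/4
[FTJ]:[FUX] = 1/2:1/4 = 2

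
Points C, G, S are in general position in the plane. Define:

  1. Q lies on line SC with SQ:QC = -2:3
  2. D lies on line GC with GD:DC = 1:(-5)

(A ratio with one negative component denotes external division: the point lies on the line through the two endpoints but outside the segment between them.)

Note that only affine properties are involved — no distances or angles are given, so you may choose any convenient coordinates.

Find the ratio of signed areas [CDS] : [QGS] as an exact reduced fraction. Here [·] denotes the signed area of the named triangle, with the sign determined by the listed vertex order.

[CDS]:[QGS] = -5/8

Work in coordinates with C = (0, 0), G = (1, 0), S = (0, 1).
1. Q lies on line SC with SQ:QC = -2:3 ⇒ Q = (0, 3)
2. D lies on line GC with GD:DC = 1:(-5) ⇒ D = (5/4, 0)
2·[CDS] = 5/4, 2·[QGS] = -2
[CDS]:[QGS] = 5/4:-2 = -5/8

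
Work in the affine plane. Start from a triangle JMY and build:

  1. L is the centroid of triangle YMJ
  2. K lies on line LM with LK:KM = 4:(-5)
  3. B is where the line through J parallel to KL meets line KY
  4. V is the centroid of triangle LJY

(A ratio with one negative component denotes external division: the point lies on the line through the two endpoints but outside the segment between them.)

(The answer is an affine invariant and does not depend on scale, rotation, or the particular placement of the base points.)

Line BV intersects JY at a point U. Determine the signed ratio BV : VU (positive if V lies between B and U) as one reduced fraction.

BV:VU = -43

Choose coordinates J = (0, 0), M = (1, 0), Y = (0, 1).
1. L is the centroid of triangle YMJ ⇒ L = (1/3, 1/3)
2. K lies on line LM with LK:KM = 4:(-5) ⇒ K = (-7/3, 5/3)
3. B is where the line through J parallel to KL meets line KY ⇒ B = (-14/3, 7/3)
4. V is the centroid of triangle LJY ⇒ V = (1/9, 4/9)
line BV meets JY at U = (0, 21/43)
V = B + t·(U−B) with t = 43/42, so BV:VU = 43/42:-1/42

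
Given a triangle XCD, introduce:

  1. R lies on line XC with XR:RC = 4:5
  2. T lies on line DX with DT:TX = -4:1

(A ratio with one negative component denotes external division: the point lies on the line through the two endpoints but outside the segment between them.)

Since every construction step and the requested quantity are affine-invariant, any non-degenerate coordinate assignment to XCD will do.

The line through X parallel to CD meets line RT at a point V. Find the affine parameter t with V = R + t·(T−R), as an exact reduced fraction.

Work in coordinates with X = (0, 0), C = (1, 0), D = (0, 1).
1. R lies on line XC with XR:RC = 4:5 ⇒ R = (4/9, 0)
2. T lies on line DX with DT:TX = -4:1 ⇒ T = (0, -1/3)
through X parallel to CD: direction (-1, 1); meets RT at V = (4/21, -4/21)
V = R + t·(T−R) with t = 4/7

t = 4/7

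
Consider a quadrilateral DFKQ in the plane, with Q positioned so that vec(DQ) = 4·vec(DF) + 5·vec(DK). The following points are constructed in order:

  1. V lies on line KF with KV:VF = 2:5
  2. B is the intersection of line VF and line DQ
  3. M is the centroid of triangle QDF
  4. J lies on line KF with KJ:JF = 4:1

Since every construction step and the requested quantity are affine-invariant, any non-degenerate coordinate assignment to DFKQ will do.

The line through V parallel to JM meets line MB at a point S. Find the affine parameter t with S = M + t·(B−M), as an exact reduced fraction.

Choose coordinates D = (0, 0), F = (1, 0), K = (0, 1), Q = (4, 5).
1. V lies on line KF with KV:VF = 2:5 ⇒ V = (2/7, 5/7)
2. B is the intersection of line VF and line DQ ⇒ B = (4/9, 5/9)
3. M is the centroid of triangle QDF ⇒ M = (5/3, 5/3)
4. J lies on line KF with KJ:JF = 4:1 ⇒ J = (4/5, 1/5)
through V parallel to JM: direction (13/15, 22/15); meets MB at S = (-17/168, 5/84)
S = M + t·(B−M) with t = 81/56

t = 81/56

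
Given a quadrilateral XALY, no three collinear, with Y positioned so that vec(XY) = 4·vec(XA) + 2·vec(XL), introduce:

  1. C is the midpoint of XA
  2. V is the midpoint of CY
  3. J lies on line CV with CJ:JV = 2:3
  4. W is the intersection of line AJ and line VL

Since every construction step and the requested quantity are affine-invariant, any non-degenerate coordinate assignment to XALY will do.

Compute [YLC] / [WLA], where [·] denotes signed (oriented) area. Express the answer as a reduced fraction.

Choose coordinates X = (0, 0), A = (1, 0), L = (0, 1), Y = (4, 2).
1. C is the midpoint of XA ⇒ C = (1/2, 0)
2. V is the midpoint of CY ⇒ V = (9/4, 1)
3. J lies on line CV with CJ:JV = 2:3 ⇒ J = (6/5, 2/5)
4. W is the intersection of line AJ and line VL ⇒ W = (3/2, 1)
2·[YLC] = 9/2, 2·[WLA] = 3/2
[YLC]:[WLA] = 9/2:3/2 = 3

[YLC]:[WLA] = 3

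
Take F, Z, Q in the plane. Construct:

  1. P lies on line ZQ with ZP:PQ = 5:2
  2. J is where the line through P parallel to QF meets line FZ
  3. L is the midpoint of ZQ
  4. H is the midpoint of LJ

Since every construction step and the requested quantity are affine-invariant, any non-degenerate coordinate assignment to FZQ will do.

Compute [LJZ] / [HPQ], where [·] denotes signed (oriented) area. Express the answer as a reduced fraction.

Assign F = (0, 0), Z = (1, 0), Q = (0, 1) — the answer is frame-independent, so this choice is without loss of generality.
1. P lies on line ZQ with ZP:PQ = 5:2 ⇒ P = (2/7, 5/7)
2. J is where the line through P parallel to QF meets line FZ ⇒ J = (2/7, 0)
3. L is the midpoint of ZQ ⇒ L = (1/2, 1/2)
4. H is the midpoint of LJ ⇒ H = (11/28, 1/4)
2·[LJZ] = 5/14, 2·[HPQ] = 5/49
[LJZ]:[HPQ] = 5/14:5/49 = 7/2

[LJZ]:[HPQ] = 7/2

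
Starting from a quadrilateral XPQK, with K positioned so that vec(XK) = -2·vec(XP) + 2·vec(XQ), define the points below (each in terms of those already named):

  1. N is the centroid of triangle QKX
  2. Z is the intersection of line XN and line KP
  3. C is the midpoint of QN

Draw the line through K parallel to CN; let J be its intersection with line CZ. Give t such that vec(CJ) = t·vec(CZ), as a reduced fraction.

Assign X = (0, 0), P = (1, 0), Q = (0, 1), K = (-2, 2) — the answer is frame-independent, so this choice is without loss of generality.
1. N is the centroid of triangle QKX ⇒ N = (-2/3, 1)
2. Z is the intersection of line XN and line KP ⇒ Z = (-4/5, 6/5)
3. C is the midpoint of QN ⇒ C = (-1/3, 1)
through K parallel to CN: direction (-1/3, 0); meets CZ at J = (-8/3, 2)
J = C + t·(Z−C) with t = 5

t = 5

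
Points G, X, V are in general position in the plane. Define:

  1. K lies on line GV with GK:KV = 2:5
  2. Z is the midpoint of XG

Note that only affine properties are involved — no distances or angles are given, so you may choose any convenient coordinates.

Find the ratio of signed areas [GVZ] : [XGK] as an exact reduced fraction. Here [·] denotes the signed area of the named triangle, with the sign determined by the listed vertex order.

Work in coordinates with G = (0, 0), X = (1, 0), V = (0, 1).
1. K lies on line GV with GK:KV = 2:5 ⇒ K = (0, 2/7)
2. Z is the midpoint of XG ⇒ Z = (1/2, 0)
2·[GVZ] = -1/2, 2·[XGK] = -2/7
[GVZ]:[XGK] = -1/2:-2/7 = 7/4

[GVZ]:[XGK] = 7/4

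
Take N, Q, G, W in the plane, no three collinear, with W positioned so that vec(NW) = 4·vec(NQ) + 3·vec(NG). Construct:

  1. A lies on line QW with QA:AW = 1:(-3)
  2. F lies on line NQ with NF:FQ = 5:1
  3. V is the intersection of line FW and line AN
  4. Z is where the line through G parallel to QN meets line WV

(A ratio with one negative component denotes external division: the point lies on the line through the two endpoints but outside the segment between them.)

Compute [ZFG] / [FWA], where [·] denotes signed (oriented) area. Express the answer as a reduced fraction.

Set N = (0, 0), Q = (1, 0), G = (0, 1), W = (4, 3); any affine frame gives the same invariant.
1. A lies on line QW with QA:AW = 1:(-3) ⇒ A = (-1/2, -3/2)
2. F lies on line NQ with NF:FQ = 5:1 ⇒ F = (5/6, 0)
3. V is the intersection of line FW and line AN ⇒ V = (-5/13, -15/13)
4. Z is where the line through G parallel to QN meets line WV ⇒ Z = (17/9, 1)
2·[ZFG] = -17/9, 2·[FWA] = -3/4
[ZFG]:[FWA] = -17/9:-3/4 = 68/27

[ZFG]:[FWA] = 68/27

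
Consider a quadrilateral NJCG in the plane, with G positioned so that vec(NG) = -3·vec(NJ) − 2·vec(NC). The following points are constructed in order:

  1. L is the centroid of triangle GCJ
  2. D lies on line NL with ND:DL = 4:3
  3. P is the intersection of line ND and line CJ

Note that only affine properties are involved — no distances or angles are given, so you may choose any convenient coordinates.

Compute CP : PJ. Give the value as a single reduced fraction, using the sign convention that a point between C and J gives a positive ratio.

Work in coordinates with N = (0, 0), J = (1, 0), C = (0, 1), G = (-3, -2).
1. L is the centroid of triangle GCJ ⇒ L = (-2/3, -1/3)
2. D lies on line NL with ND:DL = 4:3 ⇒ D = (-8/21, -4/21)
3. P is the intersection of line ND and line CJ ⇒ P = (2/3, 1/3)
P = C + t·(J−C) with t = 2/3, so CP:PJ = t:(1−t) = 2/3:1/3

CP:PJ = 2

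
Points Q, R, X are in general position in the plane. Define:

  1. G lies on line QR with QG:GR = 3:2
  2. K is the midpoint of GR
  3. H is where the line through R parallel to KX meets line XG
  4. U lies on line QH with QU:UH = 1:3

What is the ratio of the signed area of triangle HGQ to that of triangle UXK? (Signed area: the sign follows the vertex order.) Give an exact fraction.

Choose coordinates Q = (0, 0), R = (1, 0), X = (0, 1).
1. G lies on line QR with QG:GR = 3:2 ⇒ G = (3/5, 0)
2. K is the midpoint of GR ⇒ K = (4/5, 0)
3. H is where the line through R parallel to KX meets line XG ⇒ H = (-3/5, 2)
4. U lies on line QH with QU:UH = 1:3 ⇒ U = (-3/20, 1/2)
2·[HGQ] = -6/5, 2·[UXK] = -11/20
[HGQ]:[UXK] = -6/5:-11/20 = 24/11

[HGQ]:[UXK] = 24/11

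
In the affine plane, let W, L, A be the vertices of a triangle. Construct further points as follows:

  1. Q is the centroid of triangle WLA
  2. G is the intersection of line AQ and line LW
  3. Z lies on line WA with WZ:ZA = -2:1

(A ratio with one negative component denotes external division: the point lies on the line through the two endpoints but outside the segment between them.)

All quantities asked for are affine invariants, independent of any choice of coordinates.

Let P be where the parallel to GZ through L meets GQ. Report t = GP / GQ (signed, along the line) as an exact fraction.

Assign W = (0, 0), L = (1, 0), A = (0, 1) — the answer is frame-independent, so this choice is without loss of generality.
1. Q is the centroid of triangle WLA ⇒ Q = (1/3, 1/3)
2. G is the intersection of line AQ and line LW ⇒ G = (1/2, 0)
3. Z lies on line WA with WZ:ZA = -2:1 ⇒ Z = (0, 2)
through L parallel to GZ: direction (-1/2, 2); meets GQ at P = (3/2, -2)
P = G + t·(Q−G) with t = -6

t = -6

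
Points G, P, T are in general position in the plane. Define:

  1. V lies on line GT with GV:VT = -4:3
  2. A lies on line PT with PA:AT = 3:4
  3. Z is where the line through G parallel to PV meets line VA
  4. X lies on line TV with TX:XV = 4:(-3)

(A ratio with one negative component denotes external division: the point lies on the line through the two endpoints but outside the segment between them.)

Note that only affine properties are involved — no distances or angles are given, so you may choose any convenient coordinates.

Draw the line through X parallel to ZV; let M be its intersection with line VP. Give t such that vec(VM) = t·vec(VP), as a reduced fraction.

t = 4

Choose coordinates G = (0, 0), P = (1, 0), T = (0, 1).
1. V lies on line GT with GV:VT = -4:3 ⇒ V = (0, 4)
2. A lies on line PT with PA:AT = 3:4 ⇒ A = (4/7, 3/7)
3. Z is where the line through G parallel to PV meets line VA ⇒ Z = (16/9, -64/9)
4. X lies on line TV with TX:XV = 4:(-3) ⇒ X = (0, 13)
through X parallel to ZV: direction (-16/9, 100/9); meets VP at M = (4, -12)
M = V + t·(P−V) with t = 4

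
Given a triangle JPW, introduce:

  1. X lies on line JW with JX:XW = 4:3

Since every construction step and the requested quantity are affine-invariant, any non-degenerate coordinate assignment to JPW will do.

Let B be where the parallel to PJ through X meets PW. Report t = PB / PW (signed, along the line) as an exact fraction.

t = 4/7

Choose coordinates J = (0, 0), P = (1, 0), W = (0, 1).
1. X lies on line JW with JX:XW = 4:3 ⇒ X = (0, 4/7)
through X parallel to PJ: direction (-1, 0); meets PW at B = (3/7, 4/7)
B = P + t·(W−P) with t = 4/7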